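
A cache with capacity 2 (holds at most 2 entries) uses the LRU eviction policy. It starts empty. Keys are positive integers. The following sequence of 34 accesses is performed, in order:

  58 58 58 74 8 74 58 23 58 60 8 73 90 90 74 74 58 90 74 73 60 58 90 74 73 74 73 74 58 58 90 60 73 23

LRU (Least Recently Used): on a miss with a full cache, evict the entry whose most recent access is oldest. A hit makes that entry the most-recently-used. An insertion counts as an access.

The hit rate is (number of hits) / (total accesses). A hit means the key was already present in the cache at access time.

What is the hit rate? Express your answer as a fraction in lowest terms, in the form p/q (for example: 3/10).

LRU simulation (capacity=2):
  1. access 58: MISS. Cache (LRU->MRU): [58]
  2. access 58: HIT. Cache (LRU->MRU): [58]
  3. access 58: HIT. Cache (LRU->MRU): [58]
  4. access 74: MISS. Cache (LRU->MRU): [58 74]
  5. access 8: MISS, evict 58. Cache (LRU->MRU): [74 8]
  6. access 74: HIT. Cache (LRU->MRU): [8 74]
  7. access 58: MISS, evict 8. Cache (LRU->MRU): [74 58]
  8. access 23: MISS, evict 74. Cache (LRU->MRU): [58 23]
  9. access 58: HIT. Cache (LRU->MRU): [23 58]
  10. access 60: MISS, evict 23. Cache (LRU->MRU): [58 60]
  11. access 8: MISS, evict 58. Cache (LRU->MRU): [60 8]
  12. access 73: MISS, evict 60. Cache (LRU->MRU): [8 73]
  13. access 90: MISS, evict 8. Cache (LRU->MRU): [73 90]
  14. access 90: HIT. Cache (LRU->MRU): [73 90]
  15. access 74: MISS, evict 73. Cache (LRU->MRU): [90 74]
  16. access 74: HIT. Cache (LRU->MRU): [90 74]
  17. access 58: MISS, evict 90. Cache (LRU->MRU): [74 58]
  18. access 90: MISS, evict 74. Cache (LRU->MRU): [58 90]
  19. access 74: MISS, evict 58. Cache (LRU->MRU): [90 74]
  20. access 73: MISS, evict 90. Cache (LRU->MRU): [74 73]
  21. access 60: MISS, evict 74. Cache (LRU->MRU): [73 60]
  22. access 58: MISS, evict 73. Cache (LRU->MRU): [60 58]
  23. access 90: MISS, evict 60. Cache (LRU->MRU): [58 90]
  24. access 74: MISS, evict 58. Cache (LRU->MRU): [90 74]
  25. access 73: MISS, evict 90. Cache (LRU->MRU): [74 73]
  26. access 74: HIT. Cache (LRU->MRU): [73 74]
  27. access 73: HIT. Cache (LRU->MRU): [74 73]
  28. access 74: HIT. Cache (LRU->MRU): [73 74]
  29. access 58: MISS, evict 73. Cache (LRU->MRU): [74 58]
  30. access 58: HIT. Cache (LRU->MRU): [74 58]
  31. access 90: MISS, evict 74. Cache (LRU->MRU): [58 90]
  32. access 60: MISS, evict 58. Cache (LRU->MRU): [90 60]
  33. access 73: MISS, evict 90. Cache (LRU->MRU): [60 73]
  34. access 23: MISS, evict 60. Cache (LRU->MRU): [73 23]
Total: 10 hits, 24 misses, 22 evictions

Hit rate = 10/34 = 5/17

Answer: 5/17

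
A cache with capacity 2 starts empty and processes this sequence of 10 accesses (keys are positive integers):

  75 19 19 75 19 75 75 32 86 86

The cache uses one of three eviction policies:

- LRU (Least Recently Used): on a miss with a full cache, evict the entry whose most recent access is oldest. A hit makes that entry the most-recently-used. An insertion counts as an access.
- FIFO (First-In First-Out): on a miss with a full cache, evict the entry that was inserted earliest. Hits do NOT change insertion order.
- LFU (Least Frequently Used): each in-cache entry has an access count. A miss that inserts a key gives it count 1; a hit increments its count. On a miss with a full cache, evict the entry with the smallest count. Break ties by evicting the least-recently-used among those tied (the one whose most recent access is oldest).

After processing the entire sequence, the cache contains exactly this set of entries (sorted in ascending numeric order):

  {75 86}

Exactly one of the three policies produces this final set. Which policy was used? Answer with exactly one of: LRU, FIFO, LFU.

Simulating under each policy and comparing final sets:
  LRU: final set = {32 86} -> differs
  FIFO: final set = {32 86} -> differs
  LFU: final set = {75 86} -> MATCHES target
Only LFU produces the target set.

Answer: LFU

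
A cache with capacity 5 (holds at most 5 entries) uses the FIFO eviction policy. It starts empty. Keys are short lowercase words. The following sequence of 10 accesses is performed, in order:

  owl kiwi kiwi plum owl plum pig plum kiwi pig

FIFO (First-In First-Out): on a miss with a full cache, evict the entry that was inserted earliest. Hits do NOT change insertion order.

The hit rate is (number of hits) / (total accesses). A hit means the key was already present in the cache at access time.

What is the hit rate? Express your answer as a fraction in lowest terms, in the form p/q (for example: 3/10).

Answer: 3/5

Derivation:
FIFO simulation (capacity=5):
  1. access owl: MISS. Cache (old->new): [owl]
  2. access kiwi: MISS. Cache (old->new): [owl kiwi]
  3. access kiwi: HIT. Cache (old->new): [owl kiwi]
  4. access plum: MISS. Cache (old->new): [owl kiwi plum]
  5. access owl: HIT. Cache (old->new): [owl kiwi plum]
  6. access plum: HIT. Cache (old->new): [owl kiwi plum]
  7. access pig: MISS. Cache (old->new): [owl kiwi plum pig]
  8. access plum: HIT. Cache (old->new): [owl kiwi plum pig]
  9. access kiwi: HIT. Cache (old->new): [owl kiwi plum pig]
  10. access pig: HIT. Cache (old->new): [owl kiwi plum pig]
Total: 6 hits, 4 misses, 0 evictions

Hit rate = 6/10 = 3/5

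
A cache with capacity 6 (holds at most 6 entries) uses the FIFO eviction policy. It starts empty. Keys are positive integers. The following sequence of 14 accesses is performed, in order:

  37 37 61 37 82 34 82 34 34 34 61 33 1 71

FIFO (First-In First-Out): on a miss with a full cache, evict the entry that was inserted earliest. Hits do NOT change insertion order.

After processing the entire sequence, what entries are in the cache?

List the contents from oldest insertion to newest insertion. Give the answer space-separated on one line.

Answer: 61 82 34 33 1 71

Derivation:
FIFO simulation (capacity=6):
  1. access 37: MISS. Cache (old->new): [37]
  2. access 37: HIT. Cache (old->new): [37]
  3. access 61: MISS. Cache (old->new): [37 61]
  4. access 37: HIT. Cache (old->new): [37 61]
  5. access 82: MISS. Cache (old->new): [37 61 82]
  6. access 34: MISS. Cache (old->new): [37 61 82 34]
  7. access 82: HIT. Cache (old->new): [37 61 82 34]
  8. access 34: HIT. Cache (old->new): [37 61 82 34]
  9. access 34: HIT. Cache (old->new): [37 61 82 34]
  10. access 34: HIT. Cache (old->new): [37 61 82 34]
  11. access 61: HIT. Cache (old->new): [37 61 82 34]
  12. access 33: MISS. Cache (old->new): [37 61 82 34 33]
  13. access 1: MISS. Cache (old->new): [37 61 82 34 33 1]
  14. access 71: MISS, evict 37. Cache (old->new): [61 82 34 33 1 71]
Total: 7 hits, 7 misses, 1 evictions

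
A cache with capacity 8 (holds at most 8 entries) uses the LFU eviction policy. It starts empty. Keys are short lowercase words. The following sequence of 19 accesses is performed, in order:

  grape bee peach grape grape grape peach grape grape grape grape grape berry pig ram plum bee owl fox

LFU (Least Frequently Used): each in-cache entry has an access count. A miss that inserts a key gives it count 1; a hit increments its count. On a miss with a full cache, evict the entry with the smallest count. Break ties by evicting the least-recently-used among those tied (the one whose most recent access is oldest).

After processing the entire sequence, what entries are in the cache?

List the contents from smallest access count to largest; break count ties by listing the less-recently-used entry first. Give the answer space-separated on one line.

Answer: pig ram plum owl fox peach bee grape

Derivation:
LFU simulation (capacity=8):
  1. access grape: MISS. Cache: [grape(c=1)]
  2. access bee: MISS. Cache: [grape(c=1) bee(c=1)]
  3. access peach: MISS. Cache: [grape(c=1) bee(c=1) peach(c=1)]
  4. access grape: HIT, count now 2. Cache: [bee(c=1) peach(c=1) grape(c=2)]
  5. access grape: HIT, count now 3. Cache: [bee(c=1) peach(c=1) grape(c=3)]
  6. access grape: HIT, count now 4. Cache: [bee(c=1) peach(c=1) grape(c=4)]
  7. access peach: HIT, count now 2. Cache: [bee(c=1) peach(c=2) grape(c=4)]
  8. access grape: HIT, count now 5. Cache: [bee(c=1) peach(c=2) grape(c=5)]
  9. access grape: HIT, count now 6. Cache: [bee(c=1) peach(c=2) grape(c=6)]
  10. access grape: HIT, count now 7. Cache: [bee(c=1) peach(c=2) grape(c=7)]
  11. access grape: HIT, count now 8. Cache: [bee(c=1) peach(c=2) grape(c=8)]
  12. access grape: HIT, count now 9. Cache: [bee(c=1) peach(c=2) grape(c=9)]
  13. access berry: MISS. Cache: [bee(c=1) berry(c=1) peach(c=2) grape(c=9)]
  14. access pig: MISS. Cache: [bee(c=1) berry(c=1) pig(c=1) peach(c=2) grape(c=9)]
  15. access ram: MISS. Cache: [bee(c=1) berry(c=1) pig(c=1) ram(c=1) peach(c=2) grape(c=9)]
  16. access plum: MISS. Cache: [bee(c=1) berry(c=1) pig(c=1) ram(c=1) plum(c=1) peach(c=2) grape(c=9)]
  17. access bee: HIT, count now 2. Cache: [berry(c=1) pig(c=1) ram(c=1) plum(c=1) peach(c=2) bee(c=2) grape(c=9)]
  18. access owl: MISS. Cache: [berry(c=1) pig(c=1) ram(c=1) plum(c=1) owl(c=1) peach(c=2) bee(c=2) grape(c=9)]
  19. access fox: MISS, evict berry(c=1). Cache: [pig(c=1) ram(c=1) plum(c=1) owl(c=1) fox(c=1) peach(c=2) bee(c=2) grape(c=9)]
Total: 10 hits, 9 misses, 1 evictions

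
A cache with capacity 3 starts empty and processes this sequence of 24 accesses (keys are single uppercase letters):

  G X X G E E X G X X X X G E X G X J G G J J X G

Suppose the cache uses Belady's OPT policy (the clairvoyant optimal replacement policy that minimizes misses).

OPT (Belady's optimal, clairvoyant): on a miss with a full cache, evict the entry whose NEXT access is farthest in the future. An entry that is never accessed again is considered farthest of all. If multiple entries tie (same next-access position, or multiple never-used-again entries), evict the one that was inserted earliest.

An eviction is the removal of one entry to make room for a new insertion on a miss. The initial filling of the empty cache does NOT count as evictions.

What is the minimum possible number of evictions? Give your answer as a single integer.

Answer: 1

Derivation:
OPT (Belady) simulation (capacity=3):
  1. access G: MISS. Cache: [G]
  2. access X: MISS. Cache: [G X]
  3. access X: HIT. Next use of X: step 7. Cache: [G X]
  4. access G: HIT. Next use of G: step 8. Cache: [G X]
  5. access E: MISS. Cache: [G X E]
  6. access E: HIT. Next use of E: step 14. Cache: [G X E]
  7. access X: HIT. Next use of X: step 9. Cache: [G X E]
  8. access G: HIT. Next use of G: step 13. Cache: [G X E]
  9. access X: HIT. Next use of X: step 10. Cache: [G X E]
  10. access X: HIT. Next use of X: step 11. Cache: [G X E]
  11. access X: HIT. Next use of X: step 12. Cache: [G X E]
  12. access X: HIT. Next use of X: step 15. Cache: [G X E]
  13. access G: HIT. Next use of G: step 16. Cache: [G X E]
  14. access E: HIT. Next use of E: never. Cache: [G X E]
  15. access X: HIT. Next use of X: step 17. Cache: [G X E]
  16. access G: HIT. Next use of G: step 19. Cache: [G X E]
  17. access X: HIT. Next use of X: step 23. Cache: [G X E]
  18. access J: MISS, evict E (next use: never). Cache: [G X J]
  19. access G: HIT. Next use of G: step 20. Cache: [G X J]
  20. access G: HIT. Next use of G: step 24. Cache: [G X J]
  21. access J: HIT. Next use of J: step 22. Cache: [G X J]
  22. access J: HIT. Next use of J: never. Cache: [G X J]
  23. access X: HIT. Next use of X: never. Cache: [G X J]
  24. access G: HIT. Next use of G: never. Cache: [G X J]
Total: 20 hits, 4 misses, 1 evictions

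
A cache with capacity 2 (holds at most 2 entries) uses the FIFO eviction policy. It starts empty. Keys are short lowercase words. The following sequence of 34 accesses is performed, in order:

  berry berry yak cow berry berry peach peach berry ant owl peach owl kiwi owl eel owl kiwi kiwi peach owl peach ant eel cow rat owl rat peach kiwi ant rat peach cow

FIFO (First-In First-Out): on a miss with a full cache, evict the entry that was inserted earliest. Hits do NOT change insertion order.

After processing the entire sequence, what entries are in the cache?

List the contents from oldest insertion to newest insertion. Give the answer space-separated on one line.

Answer: peach cow

Derivation:
FIFO simulation (capacity=2):
  1. access berry: MISS. Cache (old->new): [berry]
  2. access berry: HIT. Cache (old->new): [berry]
  3. access yak: MISS. Cache (old->new): [berry yak]
  4. access cow: MISS, evict berry. Cache (old->new): [yak cow]
  5. access berry: MISS, evict yak. Cache (old->new): [cow berry]
  6. access berry: HIT. Cache (old->new): [cow berry]
  7. access peach: MISS, evict cow. Cache (old->new): [berry peach]
  8. access peach: HIT. Cache (old->new): [berry peach]
  9. access berry: HIT. Cache (old->new): [berry peach]
  10. access ant: MISS, evict berry. Cache (old->new): [peach ant]
  11. access owl: MISS, evict peach. Cache (old->new): [ant owl]
  12. access peach: MISS, evict ant. Cache (old->new): [owl peach]
  13. access owl: HIT. Cache (old->new): [owl peach]
  14. access kiwi: MISS, evict owl. Cache (old->new): [peach kiwi]
  15. access owl: MISS, evict peach. Cache (old->new): [kiwi owl]
  16. access eel: MISS, evict kiwi. Cache (old->new): [owl eel]
  17. access owl: HIT. Cache (old->new): [owl eel]
  18. access kiwi: MISS, evict owl. Cache (old->new): [eel kiwi]
  19. access kiwi: HIT. Cache (old->new): [eel kiwi]
  20. access peach: MISS, evict eel. Cache (old->new): [kiwi peach]
  21. access owl: MISS, evict kiwi. Cache (old->new): [peach owl]
  22. access peach: HIT. Cache (old->new): [peach owl]
  23. access ant: MISS, evict peach. Cache (old->new): [owl ant]
  24. access eel: MISS, evict owl. Cache (old->new): [ant eel]
  25. access cow: MISS, evict ant. Cache (old->new): [eel cow]
  26. access rat: MISS, evict eel. Cache (old->new): [cow rat]
  27. access owl: MISS, evict cow. Cache (old->new): [rat owl]
  28. access rat: HIT. Cache (old->new): [rat owl]
  29. access peach: MISS, evict rat. Cache (old->new): [owl peach]
  30. access kiwi: MISS, evict owl. Cache (old->new): [peach kiwi]
  31. access ant: MISS, evict peach. Cache (old->new): [kiwi ant]
  32. access rat: MISS, evict kiwi. Cache (old->new): [ant rat]
  33. access peach: MISS, evict ant. Cache (old->new): [rat peach]
  34. access cow: MISS, evict rat. Cache (old->new): [peach cow]
Total: 9 hits, 25 misses, 23 evictions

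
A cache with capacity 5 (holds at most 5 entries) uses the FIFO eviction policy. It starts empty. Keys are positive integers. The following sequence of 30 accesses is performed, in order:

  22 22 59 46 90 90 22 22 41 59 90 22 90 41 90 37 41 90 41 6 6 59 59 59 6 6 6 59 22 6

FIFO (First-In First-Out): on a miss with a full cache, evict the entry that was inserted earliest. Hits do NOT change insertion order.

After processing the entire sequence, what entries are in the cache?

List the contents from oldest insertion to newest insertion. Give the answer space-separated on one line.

FIFO simulation (capacity=5):
  1. access 22: MISS. Cache (old->new): [22]
  2. access 22: HIT. Cache (old->new): [22]
  3. access 59: MISS. Cache (old->new): [22 59]
  4. access 46: MISS. Cache (old->new): [22 59 46]
  5. access 90: MISS. Cache (old->new): [22 59 46 90]
  6. access 90: HIT. Cache (old->new): [22 59 46 90]
  7. access 22: HIT. Cache (old->new): [22 59 46 90]
  8. access 22: HIT. Cache (old->new): [22 59 46 90]
  9. access 41: MISS. Cache (old->new): [22 59 46 90 41]
  10. access 59: HIT. Cache (old->new): [22 59 46 90 41]
  11. access 90: HIT. Cache (old->new): [22 59 46 90 41]
  12. access 22: HIT. Cache (old->new): [22 59 46 90 41]
  13. access 90: HIT. Cache (old->new): [22 59 46 90 41]
  14. access 41: HIT. Cache (old->new): [22 59 46 90 41]
  15. access 90: HIT. Cache (old->new): [22 59 46 90 41]
  16. access 37: MISS, evict 22. Cache (old->new): [59 46 90 41 37]
  17. access 41: HIT. Cache (old->new): [59 46 90 41 37]
  18. access 90: HIT. Cache (old->new): [59 46 90 41 37]
  19. access 41: HIT. Cache (old->new): [59 46 90 41 37]
  20. access 6: MISS, evict 59. Cache (old->new): [46 90 41 37 6]
  21. access 6: HIT. Cache (old->new): [46 90 41 37 6]
  22. access 59: MISS, evict 46. Cache (old->new): [90 41 37 6 59]
  23. access 59: HIT. Cache (old->new): [90 41 37 6 59]
  24. access 59: HIT. Cache (old->new): [90 41 37 6 59]
  25. access 6: HIT. Cache (old->new): [90 41 37 6 59]
  26. access 6: HIT. Cache (old->new): [90 41 37 6 59]
  27. access 6: HIT. Cache (old->new): [90 41 37 6 59]
  28. access 59: HIT. Cache (old->new): [90 41 37 6 59]
  29. access 22: MISS, evict 90. Cache (old->new): [41 37 6 59 22]
  30. access 6: HIT. Cache (old->new): [41 37 6 59 22]
Total: 21 hits, 9 misses, 4 evictions

Answer: 41 37 6 59 22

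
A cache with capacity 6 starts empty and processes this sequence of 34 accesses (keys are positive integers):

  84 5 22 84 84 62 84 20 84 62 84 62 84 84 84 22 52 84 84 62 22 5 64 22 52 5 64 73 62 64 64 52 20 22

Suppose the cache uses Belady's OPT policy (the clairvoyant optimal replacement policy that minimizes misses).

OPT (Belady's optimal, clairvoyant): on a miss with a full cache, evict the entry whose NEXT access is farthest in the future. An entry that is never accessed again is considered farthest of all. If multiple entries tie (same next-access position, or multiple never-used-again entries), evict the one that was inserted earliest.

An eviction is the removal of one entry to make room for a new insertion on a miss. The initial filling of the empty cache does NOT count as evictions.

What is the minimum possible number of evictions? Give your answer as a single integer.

Answer: 2

Derivation:
OPT (Belady) simulation (capacity=6):
  1. access 84: MISS. Cache: [84]
  2. access 5: MISS. Cache: [84 5]
  3. access 22: MISS. Cache: [84 5 22]
  4. access 84: HIT. Next use of 84: step 5. Cache: [84 5 22]
  5. access 84: HIT. Next use of 84: step 7. Cache: [84 5 22]
  6. access 62: MISS. Cache: [84 5 22 62]
  7. access 84: HIT. Next use of 84: step 9. Cache: [84 5 22 62]
  8. access 20: MISS. Cache: [84 5 22 62 20]
  9. access 84: HIT. Next use of 84: step 11. Cache: [84 5 22 62 20]
  10. access 62: HIT. Next use of 62: step 12. Cache: [84 5 22 62 20]
  11. access 84: HIT. Next use of 84: step 13. Cache: [84 5 22 62 20]
  12. access 62: HIT. Next use of 62: step 20. Cache: [84 5 22 62 20]
  13. access 84: HIT. Next use of 84: step 14. Cache: [84 5 22 62 20]
  14. access 84: HIT. Next use of 84: step 15. Cache: [84 5 22 62 20]
  15. access 84: HIT. Next use of 84: step 18. Cache: [84 5 22 62 20]
  16. access 22: HIT. Next use of 22: step 21. Cache: [84 5 22 62 20]
  17. access 52: MISS. Cache: [84 5 22 62 20 52]
  18. access 84: HIT. Next use of 84: step 19. Cache: [84 5 22 62 20 52]
  19. access 84: HIT. Next use of 84: never. Cache: [84 5 22 62 20 52]
  20. access 62: HIT. Next use of 62: step 29. Cache: [84 5 22 62 20 52]
  21. access 22: HIT. Next use of 22: step 24. Cache: [84 5 22 62 20 52]
  22. access 5: HIT. Next use of 5: step 26. Cache: [84 5 22 62 20 52]
  23. access 64: MISS, evict 84 (next use: never). Cache: [5 22 62 20 52 64]
  24. access 22: HIT. Next use of 22: step 34. Cache: [5 22 62 20 52 64]
  25. access 52: HIT. Next use of 52: step 32. Cache: [5 22 62 20 52 64]
  26. access 5: HIT. Next use of 5: never. Cache: [5 22 62 20 52 64]
  27. access 64: HIT. Next use of 64: step 30. Cache: [5 22 62 20 52 64]
  28. access 73: MISS, evict 5 (next use: never). Cache: [22 62 20 52 64 73]
  29. access 62: HIT. Next use of 62: never. Cache: [22 62 20 52 64 73]
  30. access 64: HIT. Next use of 64: step 31. Cache: [22 62 20 52 64 73]
  31. access 64: HIT. Next use of 64: never. Cache: [22 62 20 52 64 73]
  32. access 52: HIT. Next use of 52: never. Cache: [22 62 20 52 64 73]
  33. access 20: HIT. Next use of 20: never. Cache: [22 62 20 52 64 73]
  34. access 22: HIT. Next use of 22: never. Cache: [22 62 20 52 64 73]
Total: 26 hits, 8 misses, 2 evictions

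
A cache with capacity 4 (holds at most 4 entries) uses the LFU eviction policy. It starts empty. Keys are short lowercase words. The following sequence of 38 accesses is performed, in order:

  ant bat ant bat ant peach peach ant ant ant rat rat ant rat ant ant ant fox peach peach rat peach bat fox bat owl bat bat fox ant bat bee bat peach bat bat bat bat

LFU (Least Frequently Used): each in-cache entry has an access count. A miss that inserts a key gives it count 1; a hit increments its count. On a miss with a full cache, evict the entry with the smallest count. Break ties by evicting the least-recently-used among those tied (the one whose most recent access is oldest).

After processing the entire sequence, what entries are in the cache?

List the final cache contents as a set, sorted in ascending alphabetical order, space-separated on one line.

Answer: ant bat peach rat

Derivation:
LFU simulation (capacity=4):
  1. access ant: MISS. Cache: [ant(c=1)]
  2. access bat: MISS. Cache: [ant(c=1) bat(c=1)]
  3. access ant: HIT, count now 2. Cache: [bat(c=1) ant(c=2)]
  4. access bat: HIT, count now 2. Cache: [ant(c=2) bat(c=2)]
  5. access ant: HIT, count now 3. Cache: [bat(c=2) ant(c=3)]
  6. access peach: MISS. Cache: [peach(c=1) bat(c=2) ant(c=3)]
  7. access peach: HIT, count now 2. Cache: [bat(c=2) peach(c=2) ant(c=3)]
  8. access ant: HIT, count now 4. Cache: [bat(c=2) peach(c=2) ant(c=4)]
  9. access ant: HIT, count now 5. Cache: [bat(c=2) peach(c=2) ant(c=5)]
  10. access ant: HIT, count now 6. Cache: [bat(c=2) peach(c=2) ant(c=6)]
  11. access rat: MISS. Cache: [rat(c=1) bat(c=2) peach(c=2) ant(c=6)]
  12. access rat: HIT, count now 2. Cache: [bat(c=2) peach(c=2) rat(c=2) ant(c=6)]
  13. access ant: HIT, count now 7. Cache: [bat(c=2) peach(c=2) rat(c=2) ant(c=7)]
  14. access rat: HIT, count now 3. Cache: [bat(c=2) peach(c=2) rat(c=3) ant(c=7)]
  15. access ant: HIT, count now 8. Cache: [bat(c=2) peach(c=2) rat(c=3) ant(c=8)]
  16. access ant: HIT, count now 9. Cache: [bat(c=2) peach(c=2) rat(c=3) ant(c=9)]
  17. access ant: HIT, count now 10. Cache: [bat(c=2) peach(c=2) rat(c=3) ant(c=10)]
  18. access fox: MISS, evict bat(c=2). Cache: [fox(c=1) peach(c=2) rat(c=3) ant(c=10)]
  19. access peach: HIT, count now 3. Cache: [fox(c=1) rat(c=3) peach(c=3) ant(c=10)]
  20. access peach: HIT, count now 4. Cache: [fox(c=1) rat(c=3) peach(c=4) ant(c=10)]
  21. access rat: HIT, count now 4. Cache: [fox(c=1) peach(c=4) rat(c=4) ant(c=10)]
  22. access peach: HIT, count now 5. Cache: [fox(c=1) rat(c=4) peach(c=5) ant(c=10)]
  23. access bat: MISS, evict fox(c=1). Cache: [bat(c=1) rat(c=4) peach(c=5) ant(c=10)]
  24. access fox: MISS, evict bat(c=1). Cache: [fox(c=1) rat(c=4) peach(c=5) ant(c=10)]
  25. access bat: MISS, evict fox(c=1). Cache: [bat(c=1) rat(c=4) peach(c=5) ant(c=10)]
  26. access owl: MISS, evict bat(c=1). Cache: [owl(c=1) rat(c=4) peach(c=5) ant(c=10)]
  27. access bat: MISS, evict owl(c=1). Cache: [bat(c=1) rat(c=4) peach(c=5) ant(c=10)]
  28. access bat: HIT, count now 2. Cache: [bat(c=2) rat(c=4) peach(c=5) ant(c=10)]
  29. access fox: MISS, evict bat(c=2). Cache: [fox(c=1) rat(c=4) peach(c=5) ant(c=10)]
  30. access ant: HIT, count now 11. Cache: [fox(c=1) rat(c=4) peach(c=5) ant(c=11)]
  31. access bat: MISS, evict fox(c=1). Cache: [bat(c=1) rat(c=4) peach(c=5) ant(c=11)]
  32. access bee: MISS, evict bat(c=1). Cache: [bee(c=1) rat(c=4) peach(c=5) ant(c=11)]
  33. access bat: MISS, evict bee(c=1). Cache: [bat(c=1) rat(c=4) peach(c=5) ant(c=11)]
  34. access peach: HIT, count now 6. Cache: [bat(c=1) rat(c=4) peach(c=6) ant(c=11)]
  35. access bat: HIT, count now 2. Cache: [bat(c=2) rat(c=4) peach(c=6) ant(c=11)]
  36. access bat: HIT, count now 3. Cache: [bat(c=3) rat(c=4) peach(c=6) ant(c=11)]
  37. access bat: HIT, count now 4. Cache: [rat(c=4) bat(c=4) peach(c=6) ant(c=11)]
  38. access bat: HIT, count now 5. Cache: [rat(c=4) bat(c=5) peach(c=6) ant(c=11)]
Total: 24 hits, 14 misses, 10 evictions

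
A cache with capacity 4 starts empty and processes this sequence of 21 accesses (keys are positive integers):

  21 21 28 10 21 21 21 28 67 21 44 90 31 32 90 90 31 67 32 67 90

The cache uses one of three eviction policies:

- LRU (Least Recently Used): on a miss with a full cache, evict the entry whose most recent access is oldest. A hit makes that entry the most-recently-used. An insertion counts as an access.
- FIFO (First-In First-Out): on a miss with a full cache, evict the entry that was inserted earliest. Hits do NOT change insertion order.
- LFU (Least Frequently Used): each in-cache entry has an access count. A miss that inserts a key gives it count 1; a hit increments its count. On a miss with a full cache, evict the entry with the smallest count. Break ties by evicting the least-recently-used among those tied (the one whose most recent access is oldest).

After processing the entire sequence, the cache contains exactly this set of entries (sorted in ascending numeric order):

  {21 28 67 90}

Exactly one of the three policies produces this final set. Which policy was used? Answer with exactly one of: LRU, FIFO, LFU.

Answer: LFU

Derivation:
Simulating under each policy and comparing final sets:
  LRU: final set = {31 32 67 90} -> differs
  FIFO: final set = {31 32 67 90} -> differs
  LFU: final set = {21 28 67 90} -> MATCHES target
Only LFU produces the target set.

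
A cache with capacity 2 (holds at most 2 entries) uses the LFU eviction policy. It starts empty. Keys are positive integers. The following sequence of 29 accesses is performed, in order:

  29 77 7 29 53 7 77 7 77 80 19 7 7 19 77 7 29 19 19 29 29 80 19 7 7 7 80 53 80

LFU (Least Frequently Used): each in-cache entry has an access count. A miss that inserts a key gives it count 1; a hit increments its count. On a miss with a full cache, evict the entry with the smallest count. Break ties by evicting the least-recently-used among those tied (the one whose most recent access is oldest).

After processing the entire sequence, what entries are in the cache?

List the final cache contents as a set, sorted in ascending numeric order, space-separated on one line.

Answer: 7 80

Derivation:
LFU simulation (capacity=2):
  1. access 29: MISS. Cache: [29(c=1)]
  2. access 77: MISS. Cache: [29(c=1) 77(c=1)]
  3. access 7: MISS, evict 29(c=1). Cache: [77(c=1) 7(c=1)]
  4. access 29: MISS, evict 77(c=1). Cache: [7(c=1) 29(c=1)]
  5. access 53: MISS, evict 7(c=1). Cache: [29(c=1) 53(c=1)]
  6. access 7: MISS, evict 29(c=1). Cache: [53(c=1) 7(c=1)]
  7. access 77: MISS, evict 53(c=1). Cache: [7(c=1) 77(c=1)]
  8. access 7: HIT, count now 2. Cache: [77(c=1) 7(c=2)]
  9. access 77: HIT, count now 2. Cache: [7(c=2) 77(c=2)]
  10. access 80: MISS, evict 7(c=2). Cache: [80(c=1) 77(c=2)]
  11. access 19: MISS, evict 80(c=1). Cache: [19(c=1) 77(c=2)]
  12. access 7: MISS, evict 19(c=1). Cache: [7(c=1) 77(c=2)]
  13. access 7: HIT, count now 2. Cache: [77(c=2) 7(c=2)]
  14. access 19: MISS, evict 77(c=2). Cache: [19(c=1) 7(c=2)]
  15. access 77: MISS, evict 19(c=1). Cache: [77(c=1) 7(c=2)]
  16. access 7: HIT, count now 3. Cache: [77(c=1) 7(c=3)]
  17. access 29: MISS, evict 77(c=1). Cache: [29(c=1) 7(c=3)]
  18. access 19: MISS, evict 29(c=1). Cache: [19(c=1) 7(c=3)]
  19. access 19: HIT, count now 2. Cache: [19(c=2) 7(c=3)]
  20. access 29: MISS, evict 19(c=2). Cache: [29(c=1) 7(c=3)]
  21. access 29: HIT, count now 2. Cache: [29(c=2) 7(c=3)]
  22. access 80: MISS, evict 29(c=2). Cache: [80(c=1) 7(c=3)]
  23. access 19: MISS, evict 80(c=1). Cache: [19(c=1) 7(c=3)]
  24. access 7: HIT, count now 4. Cache: [19(c=1) 7(c=4)]
  25. access 7: HIT, count now 5. Cache: [19(c=1) 7(c=5)]
  26. access 7: HIT, count now 6. Cache: [19(c=1) 7(c=6)]
  27. access 80: MISS, evict 19(c=1). Cache: [80(c=1) 7(c=6)]
  28. access 53: MISS, evict 80(c=1). Cache: [53(c=1) 7(c=6)]
  29. access 80: MISS, evict 53(c=1). Cache: [80(c=1) 7(c=6)]
Total: 9 hits, 20 misses, 18 evictions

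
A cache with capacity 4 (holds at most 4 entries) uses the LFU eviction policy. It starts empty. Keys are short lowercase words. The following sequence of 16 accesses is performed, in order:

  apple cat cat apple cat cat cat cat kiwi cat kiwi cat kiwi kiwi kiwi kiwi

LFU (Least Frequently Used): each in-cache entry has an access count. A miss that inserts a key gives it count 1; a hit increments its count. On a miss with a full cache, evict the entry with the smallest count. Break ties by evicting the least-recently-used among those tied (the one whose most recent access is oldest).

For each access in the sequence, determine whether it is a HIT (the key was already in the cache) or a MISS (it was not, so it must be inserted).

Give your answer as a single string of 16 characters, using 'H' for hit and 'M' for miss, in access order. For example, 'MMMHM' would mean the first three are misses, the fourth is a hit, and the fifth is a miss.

Answer: MMHHHHHHMHHHHHHH

Derivation:
LFU simulation (capacity=4):
  1. access apple: MISS. Cache: [apple(c=1)]
  2. access cat: MISS. Cache: [apple(c=1) cat(c=1)]
  3. access cat: HIT, count now 2. Cache: [apple(c=1) cat(c=2)]
  4. access apple: HIT, count now 2. Cache: [cat(c=2) apple(c=2)]
  5. access cat: HIT, count now 3. Cache: [apple(c=2) cat(c=3)]
  6. access cat: HIT, count now 4. Cache: [apple(c=2) cat(c=4)]
  7. access cat: HIT, count now 5. Cache: [apple(c=2) cat(c=5)]
  8. access cat: HIT, count now 6. Cache: [apple(c=2) cat(c=6)]
  9. access kiwi: MISS. Cache: [kiwi(c=1) apple(c=2) cat(c=6)]
  10. access cat: HIT, count now 7. Cache: [kiwi(c=1) apple(c=2) cat(c=7)]
  11. access kiwi: HIT, count now 2. Cache: [apple(c=2) kiwi(c=2) cat(c=7)]
  12. access cat: HIT, count now 8. Cache: [apple(c=2) kiwi(c=2) cat(c=8)]
  13. access kiwi: HIT, count now 3. Cache: [apple(c=2) kiwi(c=3) cat(c=8)]
  14. access kiwi: HIT, count now 4. Cache: [apple(c=2) kiwi(c=4) cat(c=8)]
  15. access kiwi: HIT, count now 5. Cache: [apple(c=2) kiwi(c=5) cat(c=8)]
  16. access kiwi: HIT, count now 6. Cache: [apple(c=2) kiwi(c=6) cat(c=8)]
Total: 13 hits, 3 misses, 0 evictions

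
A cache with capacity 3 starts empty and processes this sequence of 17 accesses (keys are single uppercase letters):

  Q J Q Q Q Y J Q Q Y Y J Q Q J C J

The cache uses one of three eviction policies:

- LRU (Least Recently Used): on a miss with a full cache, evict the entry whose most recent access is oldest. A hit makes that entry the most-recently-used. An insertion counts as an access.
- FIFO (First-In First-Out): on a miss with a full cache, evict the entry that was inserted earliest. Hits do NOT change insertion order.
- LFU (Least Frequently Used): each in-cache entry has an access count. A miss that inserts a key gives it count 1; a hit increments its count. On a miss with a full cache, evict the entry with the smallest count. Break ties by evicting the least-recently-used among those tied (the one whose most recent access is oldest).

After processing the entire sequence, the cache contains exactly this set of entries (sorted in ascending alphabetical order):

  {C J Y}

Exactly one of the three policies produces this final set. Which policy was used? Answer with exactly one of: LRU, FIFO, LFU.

Simulating under each policy and comparing final sets:
  LRU: final set = {C J Q} -> differs
  FIFO: final set = {C J Y} -> MATCHES target
  LFU: final set = {C J Q} -> differs
Only FIFO produces the target set.

Answer: FIFO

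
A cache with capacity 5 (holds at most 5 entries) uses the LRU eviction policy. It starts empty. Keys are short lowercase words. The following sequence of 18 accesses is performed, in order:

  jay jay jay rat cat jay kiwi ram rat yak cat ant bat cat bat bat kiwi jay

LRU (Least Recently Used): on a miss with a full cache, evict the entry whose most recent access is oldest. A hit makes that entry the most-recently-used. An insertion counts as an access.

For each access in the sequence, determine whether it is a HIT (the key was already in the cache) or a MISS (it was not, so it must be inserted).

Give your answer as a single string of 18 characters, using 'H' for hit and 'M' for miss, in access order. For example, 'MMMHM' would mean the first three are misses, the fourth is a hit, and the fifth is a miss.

Answer: MHHMMHMMHMMMMHHHMM

Derivation:
LRU simulation (capacity=5):
  1. access jay: MISS. Cache (LRU->MRU): [jay]
  2. access jay: HIT. Cache (LRU->MRU): [jay]
  3. access jay: HIT. Cache (LRU->MRU): [jay]
  4. access rat: MISS. Cache (LRU->MRU): [jay rat]
  5. access cat: MISS. Cache (LRU->MRU): [jay rat cat]
  6. access jay: HIT. Cache (LRU->MRU): [rat cat jay]
  7. access kiwi: MISS. Cache (LRU->MRU): [rat cat jay kiwi]
  8. access ram: MISS. Cache (LRU->MRU): [rat cat jay kiwi ram]
  9. access rat: HIT. Cache (LRU->MRU): [cat jay kiwi ram rat]
  10. access yak: MISS, evict cat. Cache (LRU->MRU): [jay kiwi ram rat yak]
  11. access cat: MISS, evict jay. Cache (LRU->MRU): [kiwi ram rat yak cat]
  12. access ant: MISS, evict kiwi. Cache (LRU->MRU): [ram rat yak cat ant]
  13. access bat: MISS, evict ram. Cache (LRU->MRU): [rat yak cat ant bat]
  14. access cat: HIT. Cache (LRU->MRU): [rat yak ant bat cat]
  15. access bat: HIT. Cache (LRU->MRU): [rat yak ant cat bat]
  16. access bat: HIT. Cache (LRU->MRU): [rat yak ant cat bat]
  17. access kiwi: MISS, evict rat. Cache (LRU->MRU): [yak ant cat bat kiwi]
  18. access jay: MISS, evict yak. Cache (LRU->MRU): [ant cat bat kiwi jay]
Total: 7 hits, 11 misses, 6 evictions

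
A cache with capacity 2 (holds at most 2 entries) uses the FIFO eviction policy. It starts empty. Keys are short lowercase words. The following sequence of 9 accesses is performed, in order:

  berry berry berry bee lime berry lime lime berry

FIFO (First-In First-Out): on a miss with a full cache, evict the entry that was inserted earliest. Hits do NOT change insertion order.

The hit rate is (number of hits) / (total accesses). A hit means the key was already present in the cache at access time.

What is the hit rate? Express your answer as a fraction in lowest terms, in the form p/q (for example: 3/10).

Answer: 5/9

Derivation:
FIFO simulation (capacity=2):
  1. access berry: MISS. Cache (old->new): [berry]
  2. access berry: HIT. Cache (old->new): [berry]
  3. access berry: HIT. Cache (old->new): [berry]
  4. access bee: MISS. Cache (old->new): [berry bee]
  5. access lime: MISS, evict berry. Cache (old->new): [bee lime]
  6. access berry: MISS, evict bee. Cache (old->new): [lime berry]
  7. access lime: HIT. Cache (old->new): [lime berry]
  8. access lime: HIT. Cache (old->new): [lime berry]
  9. access berry: HIT. Cache (old->new): [lime berry]
Total: 5 hits, 4 misses, 2 evictions

Hit rate = 5/9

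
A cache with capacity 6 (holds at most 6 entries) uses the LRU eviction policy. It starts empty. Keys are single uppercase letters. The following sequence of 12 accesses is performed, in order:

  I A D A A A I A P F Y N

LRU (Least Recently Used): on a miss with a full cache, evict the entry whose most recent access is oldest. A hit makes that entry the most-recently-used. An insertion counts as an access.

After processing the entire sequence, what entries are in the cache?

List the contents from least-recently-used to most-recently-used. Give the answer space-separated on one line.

Answer: I A P F Y N

Derivation:
LRU simulation (capacity=6):
  1. access I: MISS. Cache (LRU->MRU): [I]
  2. access A: MISS. Cache (LRU->MRU): [I A]
  3. access D: MISS. Cache (LRU->MRU): [I A D]
  4. access A: HIT. Cache (LRU->MRU): [I D A]
  5. access A: HIT. Cache (LRU->MRU): [I D A]
  6. access A: HIT. Cache (LRU->MRU): [I D A]
  7. access I: HIT. Cache (LRU->MRU): [D A I]
  8. access A: HIT. Cache (LRU->MRU): [D I A]
  9. access P: MISS. Cache (LRU->MRU): [D I A P]
  10. access F: MISS. Cache (LRU->MRU): [D I A P F]
  11. access Y: MISS. Cache (LRU->MRU): [D I A P F Y]
  12. access N: MISS, evict D. Cache (LRU->MRU): [I A P F Y N]
Total: 5 hits, 7 misses, 1 evictions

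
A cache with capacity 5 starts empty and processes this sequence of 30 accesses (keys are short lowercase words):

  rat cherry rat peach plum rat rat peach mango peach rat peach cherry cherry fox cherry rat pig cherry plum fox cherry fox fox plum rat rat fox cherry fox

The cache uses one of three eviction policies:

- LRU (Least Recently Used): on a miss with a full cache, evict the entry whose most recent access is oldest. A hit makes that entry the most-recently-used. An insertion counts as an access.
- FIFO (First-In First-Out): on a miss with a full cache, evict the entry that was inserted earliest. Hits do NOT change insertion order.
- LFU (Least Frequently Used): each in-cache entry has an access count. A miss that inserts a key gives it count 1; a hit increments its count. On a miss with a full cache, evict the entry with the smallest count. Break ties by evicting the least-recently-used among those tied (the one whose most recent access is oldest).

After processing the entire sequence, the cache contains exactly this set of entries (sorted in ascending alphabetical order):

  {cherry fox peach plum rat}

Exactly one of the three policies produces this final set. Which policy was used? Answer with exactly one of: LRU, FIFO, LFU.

Answer: LFU

Derivation:
Simulating under each policy and comparing final sets:
  LRU: final set = {cherry fox pig plum rat} -> differs
  FIFO: final set = {cherry fox pig plum rat} -> differs
  LFU: final set = {cherry fox peach plum rat} -> MATCHES target
Only LFU produces the target set.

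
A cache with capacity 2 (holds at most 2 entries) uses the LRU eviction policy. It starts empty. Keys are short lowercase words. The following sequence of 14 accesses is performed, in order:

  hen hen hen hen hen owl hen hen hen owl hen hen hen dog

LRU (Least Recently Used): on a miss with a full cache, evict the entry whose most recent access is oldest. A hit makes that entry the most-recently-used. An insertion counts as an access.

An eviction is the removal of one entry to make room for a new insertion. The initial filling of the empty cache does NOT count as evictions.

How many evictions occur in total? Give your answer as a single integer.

Answer: 1

Derivation:
LRU simulation (capacity=2):
  1. access hen: MISS. Cache (LRU->MRU): [hen]
  2. access hen: HIT. Cache (LRU->MRU): [hen]
  3. access hen: HIT. Cache (LRU->MRU): [hen]
  4. access hen: HIT. Cache (LRU->MRU): [hen]
  5. access hen: HIT. Cache (LRU->MRU): [hen]
  6. access owl: MISS. Cache (LRU->MRU): [hen owl]
  7. access hen: HIT. Cache (LRU->MRU): [owl hen]
  8. access hen: HIT. Cache (LRU->MRU): [owl hen]
  9. access hen: HIT. Cache (LRU->MRU): [owl hen]
  10. access owl: HIT. Cache (LRU->MRU): [hen owl]
  11. access hen: HIT. Cache (LRU->MRU): [owl hen]
  12. access hen: HIT. Cache (LRU->MRU): [owl hen]
  13. access hen: HIT. Cache (LRU->MRU): [owl hen]
  14. access dog: MISS, evict owl. Cache (LRU->MRU): [hen dog]
Total: 11 hits, 3 misses, 1 evictions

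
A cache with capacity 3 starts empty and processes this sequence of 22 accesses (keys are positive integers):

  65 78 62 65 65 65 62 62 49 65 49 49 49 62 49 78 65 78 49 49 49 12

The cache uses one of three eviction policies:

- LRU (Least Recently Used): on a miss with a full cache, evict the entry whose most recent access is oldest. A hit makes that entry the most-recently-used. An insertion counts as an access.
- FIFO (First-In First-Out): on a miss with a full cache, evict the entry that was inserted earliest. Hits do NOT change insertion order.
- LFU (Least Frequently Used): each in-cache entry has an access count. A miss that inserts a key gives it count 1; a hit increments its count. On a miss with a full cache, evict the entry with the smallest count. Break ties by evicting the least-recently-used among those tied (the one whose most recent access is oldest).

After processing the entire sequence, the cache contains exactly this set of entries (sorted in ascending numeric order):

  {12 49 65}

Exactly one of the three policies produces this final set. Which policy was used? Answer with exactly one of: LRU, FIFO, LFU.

Simulating under each policy and comparing final sets:
  LRU: final set = {12 49 78} -> differs
  FIFO: final set = {12 65 78} -> differs
  LFU: final set = {12 49 65} -> MATCHES target
Only LFU produces the target set.

Answer: LFU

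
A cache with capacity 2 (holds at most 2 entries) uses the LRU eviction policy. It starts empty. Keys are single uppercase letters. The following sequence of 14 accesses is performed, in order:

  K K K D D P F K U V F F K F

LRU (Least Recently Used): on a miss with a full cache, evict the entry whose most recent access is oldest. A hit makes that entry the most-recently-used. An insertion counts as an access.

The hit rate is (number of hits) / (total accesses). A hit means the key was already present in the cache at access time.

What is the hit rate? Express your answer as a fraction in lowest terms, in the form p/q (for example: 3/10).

LRU simulation (capacity=2):
  1. access K: MISS. Cache (LRU->MRU): [K]
  2. access K: HIT. Cache (LRU->MRU): [K]
  3. access K: HIT. Cache (LRU->MRU): [K]
  4. access D: MISS. Cache (LRU->MRU): [K D]
  5. access D: HIT. Cache (LRU->MRU): [K D]
  6. access P: MISS, evict K. Cache (LRU->MRU): [D P]
  7. access F: MISS, evict D. Cache (LRU->MRU): [P F]
  8. access K: MISS, evict P. Cache (LRU->MRU): [F K]
  9. access U: MISS, evict F. Cache (LRU->MRU): [K U]
  10. access V: MISS, evict K. Cache (LRU->MRU): [U V]
  11. access F: MISS, evict U. Cache (LRU->MRU): [V F]
  12. access F: HIT. Cache (LRU->MRU): [V F]
  13. access K: MISS, evict V. Cache (LRU->MRU): [F K]
  14. access F: HIT. Cache (LRU->MRU): [K F]
Total: 5 hits, 9 misses, 7 evictions

Hit rate = 5/14

Answer: 5/14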